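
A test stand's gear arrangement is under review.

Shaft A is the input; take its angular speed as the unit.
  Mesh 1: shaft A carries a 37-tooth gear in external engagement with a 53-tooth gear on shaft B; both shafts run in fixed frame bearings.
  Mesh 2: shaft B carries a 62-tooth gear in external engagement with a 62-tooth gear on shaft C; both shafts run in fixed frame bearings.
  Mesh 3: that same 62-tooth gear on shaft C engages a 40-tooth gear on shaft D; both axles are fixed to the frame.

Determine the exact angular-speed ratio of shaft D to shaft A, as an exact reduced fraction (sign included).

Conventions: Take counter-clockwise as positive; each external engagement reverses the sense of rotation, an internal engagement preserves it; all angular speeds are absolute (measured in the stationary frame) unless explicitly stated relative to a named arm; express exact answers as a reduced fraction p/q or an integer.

class = fixed-axis compound train [3 meshes; 3 ratios multiply, 3 sense flips]
mesh 1 [37T→53T]: running ratio 37/53, sense −
mesh 2 [62T→62T]: running ratio 37/53, sense +
mesh 3 [62T→40T]: running ratio 1147/1060, sense −
ω_out/ω_in = -1147/1060

-1147/1060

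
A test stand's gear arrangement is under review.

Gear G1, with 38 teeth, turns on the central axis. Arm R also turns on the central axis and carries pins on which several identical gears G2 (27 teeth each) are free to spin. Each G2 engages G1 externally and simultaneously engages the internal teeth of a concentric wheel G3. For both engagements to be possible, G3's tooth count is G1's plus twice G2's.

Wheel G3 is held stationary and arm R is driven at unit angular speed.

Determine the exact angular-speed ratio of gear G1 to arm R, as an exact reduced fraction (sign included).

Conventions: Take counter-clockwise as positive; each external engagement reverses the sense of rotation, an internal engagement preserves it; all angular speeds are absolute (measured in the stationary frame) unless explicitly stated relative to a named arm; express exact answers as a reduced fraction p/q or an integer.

recognized (axles ride arm R): planetary set, 38/27/92 teeth
ring teeth: 38 + 2·27 = 92
38(ω_sun−ω_arm) = −92(ω_ring−ω_arm),  ω_ring = 0, ω_arm = 1
ω_sun = 1 − (92/38)(0−1) = 65/19
ω_out/ω_in = 65/19

65/19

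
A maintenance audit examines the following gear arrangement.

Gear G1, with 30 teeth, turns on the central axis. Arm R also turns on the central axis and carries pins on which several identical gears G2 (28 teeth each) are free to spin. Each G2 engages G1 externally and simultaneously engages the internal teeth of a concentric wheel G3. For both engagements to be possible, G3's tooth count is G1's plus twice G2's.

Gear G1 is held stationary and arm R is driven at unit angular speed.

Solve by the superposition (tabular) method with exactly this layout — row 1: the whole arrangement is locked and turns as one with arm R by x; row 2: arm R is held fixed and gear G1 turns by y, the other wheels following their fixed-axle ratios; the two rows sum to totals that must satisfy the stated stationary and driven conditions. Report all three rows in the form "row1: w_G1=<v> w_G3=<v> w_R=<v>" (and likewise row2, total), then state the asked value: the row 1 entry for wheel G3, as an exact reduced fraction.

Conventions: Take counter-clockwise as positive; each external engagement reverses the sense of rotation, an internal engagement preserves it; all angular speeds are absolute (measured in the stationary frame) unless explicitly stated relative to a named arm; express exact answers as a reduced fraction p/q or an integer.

row1: w_G1=1 w_G3=1 w_R=1
row2: w_G1=-1 w_G3=15/43 w_R=0
total: w_G1=0 w_G3=58/43 w_R=1
asked value: 1

planetary set (30T centre, 28T on arm, 86T internal) — Willis relation
row 1: whole set turns with the arm by x
row 2: sun turns y, ring = −(30/86)·y, arm 0
boundary: total ω_sun = x + y = 0 and total ω_arm = x = 1  ⇒  y = -1, x = 1
row 2 ring = −(30/86)·(-1) = 15/43
totals (row 1 + row 2): sun 1 + (-1) = 0, ring 1 + 15/43 = 58/43, arm 1 + 0 = 1
asked cell (row1, ring) = 1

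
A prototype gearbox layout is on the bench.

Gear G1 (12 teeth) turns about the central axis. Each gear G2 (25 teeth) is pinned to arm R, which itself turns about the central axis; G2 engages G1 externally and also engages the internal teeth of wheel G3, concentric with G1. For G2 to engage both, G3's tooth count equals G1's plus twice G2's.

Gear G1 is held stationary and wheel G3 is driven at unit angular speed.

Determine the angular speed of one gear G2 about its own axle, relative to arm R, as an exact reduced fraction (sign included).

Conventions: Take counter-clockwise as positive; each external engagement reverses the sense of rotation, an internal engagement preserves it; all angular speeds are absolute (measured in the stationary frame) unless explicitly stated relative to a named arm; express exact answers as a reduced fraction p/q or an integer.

class = planetary set [G3 = 12+2·25 = 62; Willis about the carrier]
ring teeth: 12 + 2·25 = 62
12(ω_sun−ω_arm) = −62(ω_ring−ω_arm),  ω_sun = 0, ω_ring = 1
12(0−ω_arm) = −62(1−ω_arm)  ⇒  74·ω_arm = 62  ⇒  ω_arm = 31/37
sun–planet mesh: 12·(0−31/37) = −25·(ω_p−ω_arm)  ⇒  ω_p−ω_arm = 372/925
exact speed ratio = 372/925

372/925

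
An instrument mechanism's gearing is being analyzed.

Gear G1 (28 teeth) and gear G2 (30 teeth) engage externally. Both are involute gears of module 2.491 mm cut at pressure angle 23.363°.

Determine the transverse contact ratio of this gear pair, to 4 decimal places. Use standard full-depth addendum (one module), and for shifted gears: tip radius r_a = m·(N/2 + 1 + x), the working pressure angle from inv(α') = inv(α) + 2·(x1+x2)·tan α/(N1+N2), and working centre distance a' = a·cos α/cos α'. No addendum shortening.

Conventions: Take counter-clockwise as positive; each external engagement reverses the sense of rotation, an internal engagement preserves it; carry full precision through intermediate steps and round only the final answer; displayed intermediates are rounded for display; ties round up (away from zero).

1.5194

class = single-mesh tooth geometry [involute pair 28T × 30T, m = 2.491]
base radii: r_b1 = 32.014712, r_b2 = 34.301477
tip radii: r_a1 = 37.365000, r_a2 = 39.856000
no profile shift: α' = α, a' = a
action lengths: √(r_a1²−r_b1²) = 19.266588, √(r_a2²−r_b2²) = 20.295551
base pitch p_b = π·m·cos α = 7.184085
CR = (19.266588 + 20.295551 − 72.239000·sin 23.36300°)/7.184085 = 1.519385
contact ratio ≈ 1.5194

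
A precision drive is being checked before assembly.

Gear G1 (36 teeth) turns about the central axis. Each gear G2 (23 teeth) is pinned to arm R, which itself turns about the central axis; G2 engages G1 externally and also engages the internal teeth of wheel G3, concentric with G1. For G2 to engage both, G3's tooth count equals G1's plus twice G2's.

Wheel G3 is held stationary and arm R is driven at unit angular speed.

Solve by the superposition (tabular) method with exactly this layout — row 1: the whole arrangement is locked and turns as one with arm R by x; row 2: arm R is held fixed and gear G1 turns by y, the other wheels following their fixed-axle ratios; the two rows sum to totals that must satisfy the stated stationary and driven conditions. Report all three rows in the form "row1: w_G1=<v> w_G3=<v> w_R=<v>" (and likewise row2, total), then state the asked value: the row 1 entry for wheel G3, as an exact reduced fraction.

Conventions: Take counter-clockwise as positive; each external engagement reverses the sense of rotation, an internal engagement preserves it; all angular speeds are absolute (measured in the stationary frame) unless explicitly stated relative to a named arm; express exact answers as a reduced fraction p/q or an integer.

row1: w_G1=1 w_G3=1 w_R=1
row2: w_G1=41/18 w_G3=-1 w_R=0
total: w_G1=59/18 w_G3=0 w_R=1
asked value: 1

class = planetary set [G3 = 36+2·23 = 82; Willis about the carrier]
row 1 — lock + rotate with arm: ω_sun = ω_ring = ω_arm = x
row 2 (arm held, sun turns y): ω_ring = −(36/82)·y, ω_arm = 0
boundary: total ω_ring = x − (36/82)·y = 0 and total ω_arm = x = 1  ⇒  y = 41/18, x = 1
row 2 ring = −(36/82)·41/18 = -1
totals (row 1 + row 2): sun 1 + 41/18 = 59/18, ring 1 + (-1) = 0, arm 1 + 0 = 1
asked cell (row1, ring) = 1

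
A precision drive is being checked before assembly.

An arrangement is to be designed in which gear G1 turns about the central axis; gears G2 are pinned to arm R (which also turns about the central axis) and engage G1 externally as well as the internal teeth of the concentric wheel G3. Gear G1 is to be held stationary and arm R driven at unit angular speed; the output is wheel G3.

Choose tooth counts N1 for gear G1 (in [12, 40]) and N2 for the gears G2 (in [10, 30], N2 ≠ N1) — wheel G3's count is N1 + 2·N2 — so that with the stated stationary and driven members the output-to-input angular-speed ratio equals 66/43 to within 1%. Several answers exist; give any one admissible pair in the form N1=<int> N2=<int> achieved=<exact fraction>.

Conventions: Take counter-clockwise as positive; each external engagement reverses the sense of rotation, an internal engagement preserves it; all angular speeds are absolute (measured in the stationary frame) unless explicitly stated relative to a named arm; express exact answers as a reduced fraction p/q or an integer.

planetary set to be sized for 66/43 (Willis relation)
Willis with ω_sun = 0: ω_ring/ω_arm = (N1+N3)/N3; set equal to 66/43  ⇒  N3/N1 = 1/(66/43 − 1) = 43/23
N3 = N1 + 2·N2  ⇒  N2/N1 = (N3/N1 − 1)/2 = (43/23 − 1)/2 = 10/23
smallest multiple with N1 ≥ 12 and N2 ≥ 10: k = 1  ⇒  N1 = 1·23 = 23, N2 = 1·10 = 10 (N1 ≤ 40, N2 ≤ 30, N2 ≠ N1 ✓), N3 = 23 + 2·10 = 43
check: (N1+N3)/N3 with N1 = 23, N3 = 43 gives 66/43; |achieved − target| = 0 ≤ 33/2150 ✓

N1=23 N2=10 achieved=66/43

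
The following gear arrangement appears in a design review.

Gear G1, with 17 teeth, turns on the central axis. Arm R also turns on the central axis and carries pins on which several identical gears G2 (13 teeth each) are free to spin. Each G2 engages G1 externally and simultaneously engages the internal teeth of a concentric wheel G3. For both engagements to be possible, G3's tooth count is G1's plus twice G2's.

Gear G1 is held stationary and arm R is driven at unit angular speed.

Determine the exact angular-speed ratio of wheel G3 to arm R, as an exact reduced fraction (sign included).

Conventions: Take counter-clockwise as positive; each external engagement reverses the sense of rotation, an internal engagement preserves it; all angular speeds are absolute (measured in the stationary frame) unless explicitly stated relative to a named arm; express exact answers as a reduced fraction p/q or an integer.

planetary set (17T centre, 13T on arm, 43T internal) — Willis relation
ring teeth: 17 + 2·13 = 43
17(ω_sun−ω_arm) = −43(ω_ring−ω_arm),  ω_sun = 0, ω_arm = 1
ω_ring = 1 − (17/43)(0−1) = 60/43
ω_out/ω_in = 60/43

60/43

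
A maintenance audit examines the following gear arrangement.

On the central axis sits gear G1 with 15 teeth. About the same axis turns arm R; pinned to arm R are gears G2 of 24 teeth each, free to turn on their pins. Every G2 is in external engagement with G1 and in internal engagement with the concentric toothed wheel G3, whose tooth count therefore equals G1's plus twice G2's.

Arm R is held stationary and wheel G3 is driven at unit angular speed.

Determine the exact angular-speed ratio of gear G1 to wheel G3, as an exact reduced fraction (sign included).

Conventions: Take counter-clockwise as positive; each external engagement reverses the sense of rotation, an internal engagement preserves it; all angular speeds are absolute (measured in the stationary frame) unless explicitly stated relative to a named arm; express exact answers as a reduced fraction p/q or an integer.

-21/5

recognized (axles ride arm R): planetary set, 15/24/63 teeth
ring teeth: 15 + 2·24 = 63
15(ω_sun−ω_arm) = −63(ω_ring−ω_arm),  ω_arm = 0, ω_ring = 1
ω_sun = 0 − (63/15)(1−0) = -21/5
ω_out/ω_in = -21/5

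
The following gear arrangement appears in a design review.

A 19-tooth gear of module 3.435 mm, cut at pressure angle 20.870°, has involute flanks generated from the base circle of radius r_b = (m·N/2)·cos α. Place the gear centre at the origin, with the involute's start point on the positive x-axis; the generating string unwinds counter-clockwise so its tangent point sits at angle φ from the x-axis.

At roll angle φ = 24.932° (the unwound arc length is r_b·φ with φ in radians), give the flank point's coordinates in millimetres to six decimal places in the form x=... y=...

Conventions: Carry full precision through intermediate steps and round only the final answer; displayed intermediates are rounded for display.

single-mesh involute tooth geometry (19T wheel at module 3.435)
pitch radius r_p = m·N/2 = 3.435·19/2 = 32.632500
base radius r_b = r_p·cos α = 32.632500·cos 20.870° = 30.491519
roll angle φ = 24.932° = 0.43514549 rad
x = r_b·(cos φ + φ·sin φ) = 33.243103
y = r_b·(sin φ − φ·cos φ) = 0.821704

x=33.243103 y=0.821704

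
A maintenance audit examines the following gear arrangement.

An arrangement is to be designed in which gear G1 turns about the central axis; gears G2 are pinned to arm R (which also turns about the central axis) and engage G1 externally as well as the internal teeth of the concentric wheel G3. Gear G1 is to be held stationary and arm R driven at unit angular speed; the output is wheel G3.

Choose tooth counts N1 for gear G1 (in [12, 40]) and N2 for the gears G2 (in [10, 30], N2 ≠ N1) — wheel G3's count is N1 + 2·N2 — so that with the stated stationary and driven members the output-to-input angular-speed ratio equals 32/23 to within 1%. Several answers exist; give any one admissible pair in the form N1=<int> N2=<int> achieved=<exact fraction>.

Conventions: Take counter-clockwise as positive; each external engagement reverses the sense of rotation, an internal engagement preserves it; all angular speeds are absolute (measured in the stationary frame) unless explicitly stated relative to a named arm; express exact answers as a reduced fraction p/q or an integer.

N1=18 N2=14 achieved=32/23

topology: planetary set — design target 32/23, arm = carrier (Willis)
Willis with ω_sun = 0: ω_ring/ω_arm = (N1+N3)/N3; set equal to 32/23  ⇒  N3/N1 = 1/(32/23 − 1) = 23/9
N3 = N1 + 2·N2  ⇒  N2/N1 = (N3/N1 − 1)/2 = (23/9 − 1)/2 = 7/9
smallest multiple with N1 ≥ 12 and N2 ≥ 10: k = 2  ⇒  N1 = 2·9 = 18, N2 = 2·7 = 14 (N1 ≤ 40, N2 ≤ 30, N2 ≠ N1 ✓), N3 = 18 + 2·14 = 46
check: (N1+N3)/N3 with N1 = 18, N3 = 46 gives 32/23; |achieved − target| = 0 ≤ 8/575 ✓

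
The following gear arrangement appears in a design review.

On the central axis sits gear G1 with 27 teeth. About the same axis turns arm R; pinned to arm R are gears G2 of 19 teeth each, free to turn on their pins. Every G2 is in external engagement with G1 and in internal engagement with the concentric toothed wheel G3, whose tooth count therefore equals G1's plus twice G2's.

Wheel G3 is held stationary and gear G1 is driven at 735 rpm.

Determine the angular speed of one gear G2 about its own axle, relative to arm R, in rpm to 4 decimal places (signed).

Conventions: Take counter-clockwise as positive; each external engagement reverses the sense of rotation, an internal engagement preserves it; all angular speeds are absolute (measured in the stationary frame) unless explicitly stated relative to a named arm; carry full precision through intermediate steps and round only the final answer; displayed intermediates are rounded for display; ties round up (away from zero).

class = planetary set [G3 = 27+2·19 = 65; Willis about the carrier]
normalise by the input: solve with ω_sun = 1, then scale by 735 rpm
ring teeth: 27 + 2·19 = 65
27(ω_sun−ω_arm) = −65(ω_ring−ω_arm),  ω_ring = 0, ω_sun = 1
27(1−ω_arm) = −65(0−ω_arm)  ⇒  92·ω_arm = 27  ⇒  ω_arm = 27/92
sun–planet mesh: 27·(1−27/92) = −19·(ω_p−ω_arm)  ⇒  ω_p−ω_arm = -1755/1748
scale: ω_p−ω_arm = -1755/1748 × 735 rpm = -737.9434 rpm

-737.9434 rpm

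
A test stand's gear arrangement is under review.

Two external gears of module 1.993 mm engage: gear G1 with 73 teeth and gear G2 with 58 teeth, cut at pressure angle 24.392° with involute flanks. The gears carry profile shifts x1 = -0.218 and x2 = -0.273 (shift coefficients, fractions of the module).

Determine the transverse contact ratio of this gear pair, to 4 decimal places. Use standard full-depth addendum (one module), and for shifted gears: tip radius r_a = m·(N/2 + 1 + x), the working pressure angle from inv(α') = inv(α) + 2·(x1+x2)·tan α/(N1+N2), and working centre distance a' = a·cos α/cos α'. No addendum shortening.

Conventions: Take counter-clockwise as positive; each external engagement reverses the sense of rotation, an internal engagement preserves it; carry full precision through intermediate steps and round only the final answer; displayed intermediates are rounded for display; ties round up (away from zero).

1.6454

class = single-mesh tooth geometry [involute pair 73T × 58T, m = 1.993]
base radii: r_b1 = 66.251423, r_b2 = 52.638117
tip radii: r_a1 = 74.303026, r_a2 = 59.245911
inv(α') = inv(24.392°) + 2·(-0.218-0.273)·tan α/(73+58) = 0.02433190  ⇒  α' = 23.40009°
a' = a·cos α / cos α' = 130.5415·cos 24.392°/cos 23.40009° = 129.544020
action lengths: √(r_a1²−r_b1²) = 33.640580, √(r_a2²−r_b2²) = 27.190194
base pitch p_b = π·m·cos α = 5.702328
CR = (33.640580 + 27.190194 − 129.544020·sin 23.40009°)/5.702328 = 1.645371
contact ratio ≈ 1.6454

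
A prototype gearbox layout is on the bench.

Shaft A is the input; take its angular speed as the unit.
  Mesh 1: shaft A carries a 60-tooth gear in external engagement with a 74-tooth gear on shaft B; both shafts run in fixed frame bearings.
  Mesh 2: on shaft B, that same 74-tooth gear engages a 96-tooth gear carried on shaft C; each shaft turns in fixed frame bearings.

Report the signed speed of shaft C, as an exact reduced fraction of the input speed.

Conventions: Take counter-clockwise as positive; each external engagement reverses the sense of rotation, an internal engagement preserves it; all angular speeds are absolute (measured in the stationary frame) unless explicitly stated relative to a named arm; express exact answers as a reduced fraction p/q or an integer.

2-mesh fixed-axis compound train (all bearings frame-fixed)
mesh 1 [60T→74T]: |ω|/ω_in = 1×60/74 = 30/37, sense flips to −
mesh 2 [74T→96T]: |ω|/ω_in = (30/37)×74/96 = 5/8, sense flips to +
signed output speed (× input speed) = 5/8

5/8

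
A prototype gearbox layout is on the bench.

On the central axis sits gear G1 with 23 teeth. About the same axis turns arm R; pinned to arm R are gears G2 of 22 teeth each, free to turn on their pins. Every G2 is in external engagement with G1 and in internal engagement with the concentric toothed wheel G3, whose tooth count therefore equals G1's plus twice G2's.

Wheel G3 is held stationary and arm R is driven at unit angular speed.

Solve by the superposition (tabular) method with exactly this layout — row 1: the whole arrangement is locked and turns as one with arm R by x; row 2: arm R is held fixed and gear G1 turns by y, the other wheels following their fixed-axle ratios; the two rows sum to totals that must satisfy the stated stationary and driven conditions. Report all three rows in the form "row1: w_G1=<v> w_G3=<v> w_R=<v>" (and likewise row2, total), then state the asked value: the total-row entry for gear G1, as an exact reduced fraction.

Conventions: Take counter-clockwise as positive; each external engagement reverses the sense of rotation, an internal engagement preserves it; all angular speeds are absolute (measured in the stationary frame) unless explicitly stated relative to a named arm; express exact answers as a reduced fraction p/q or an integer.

row1: w_G1=1 w_G3=1 w_R=1
row2: w_G1=67/23 w_G3=-1 w_R=0
total: w_G1=90/23 w_G3=0 w_R=1
asked value: 90/23

topology: planetary set — G1 23T / G2 22T / G3 67T, arm = carrier (Willis)
row 1 (train locked, turned with arm): all members turn x
row 2 (arm held, sun turns y): ω_ring = −(23/67)·y, ω_arm = 0
boundary: total ω_ring = x − (23/67)·y = 0 and total ω_arm = x = 1  ⇒  y = 67/23, x = 1
row 2 ring = −(23/67)·67/23 = -1
totals (row 1 + row 2): sun 1 + 67/23 = 90/23, ring 1 + (-1) = 0, arm 1 + 0 = 1
asked cell (total, sun) = 90/23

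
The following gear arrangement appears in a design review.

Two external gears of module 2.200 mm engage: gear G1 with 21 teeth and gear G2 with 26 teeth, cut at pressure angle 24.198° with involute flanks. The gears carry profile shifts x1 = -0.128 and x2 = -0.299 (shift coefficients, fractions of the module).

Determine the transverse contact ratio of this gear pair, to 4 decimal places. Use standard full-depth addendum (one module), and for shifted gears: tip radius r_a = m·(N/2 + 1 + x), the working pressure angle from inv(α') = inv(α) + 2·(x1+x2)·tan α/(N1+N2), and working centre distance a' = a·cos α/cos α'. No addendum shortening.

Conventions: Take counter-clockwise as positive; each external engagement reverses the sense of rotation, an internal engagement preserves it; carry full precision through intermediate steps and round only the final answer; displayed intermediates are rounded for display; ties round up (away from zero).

topology: single-mesh involute geometry — m = 2.200, 21T/26T pair
base radii: r_b1 = 21.070305, r_b2 = 26.087045
tip radii: r_a1 = 25.018400, r_a2 = 30.142200
inv(α') = inv(24.198°) + 2·(-0.128-0.299)·tan α/(21+26) = 0.01887584  ⇒  α' = 21.57766°
a' = a·cos α / cos α' = 51.7000·cos 24.198°/cos 21.57766° = 50.711192
action lengths: √(r_a1²−r_b1²) = 13.489351, √(r_a2²−r_b2²) = 15.100276
base pitch p_b = π·m·cos α = 6.304221
CR = (13.489351 + 15.100276 − 50.711192·sin 21.57766°)/6.304221 = 1.576718
contact ratio ≈ 1.5767

1.5767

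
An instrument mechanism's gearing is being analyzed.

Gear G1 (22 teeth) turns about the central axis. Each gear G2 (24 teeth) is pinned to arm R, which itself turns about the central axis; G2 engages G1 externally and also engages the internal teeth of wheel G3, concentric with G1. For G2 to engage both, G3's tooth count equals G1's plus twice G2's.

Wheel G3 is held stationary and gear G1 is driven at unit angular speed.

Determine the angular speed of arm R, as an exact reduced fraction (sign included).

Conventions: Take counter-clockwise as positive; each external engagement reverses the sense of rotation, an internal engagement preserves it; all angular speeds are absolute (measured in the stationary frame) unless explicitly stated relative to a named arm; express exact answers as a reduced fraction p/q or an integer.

class = planetary set [G3 = 22+2·24 = 70; Willis about the carrier]
ring teeth: 22 + 2·24 = 70
22(ω_sun−ω_arm) = −70(ω_ring−ω_arm),  ω_ring = 0, ω_sun = 1
22(1−ω_arm) = −70(0−ω_arm)  ⇒  92·ω_arm = 22  ⇒  ω_arm = 11/46
exact speed ratio = 11/46

11/46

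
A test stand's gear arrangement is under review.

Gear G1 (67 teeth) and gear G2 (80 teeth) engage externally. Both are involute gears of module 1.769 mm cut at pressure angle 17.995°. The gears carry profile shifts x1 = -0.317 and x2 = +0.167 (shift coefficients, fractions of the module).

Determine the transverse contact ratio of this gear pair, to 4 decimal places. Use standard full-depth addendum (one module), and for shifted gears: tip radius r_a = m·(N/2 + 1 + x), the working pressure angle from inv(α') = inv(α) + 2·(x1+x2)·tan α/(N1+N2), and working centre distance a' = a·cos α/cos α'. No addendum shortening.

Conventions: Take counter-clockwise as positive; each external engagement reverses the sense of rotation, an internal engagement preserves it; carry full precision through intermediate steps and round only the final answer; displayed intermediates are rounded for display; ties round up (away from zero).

topology: single-mesh involute geometry — m = 1.769, 67T/80T pair
base radii: r_b1 = 56.362634, r_b2 = 67.298667
tip radii: r_a1 = 60.469727, r_a2 = 72.824423
inv(α') = inv(17.995°) + 2·(-0.317+0.167)·tan α/(67+80) = 0.01008832  ⇒  α' = 17.62705°
a' = a·cos α / cos α' = 130.0215·cos 17.995°/cos 17.62705° = 129.753510
action lengths: √(r_a1²−r_b1²) = 21.905283, √(r_a2²−r_b2²) = 27.825995
base pitch p_b = π·m·cos α = 5.285625
CR = (21.905283 + 27.825995 − 129.753510·sin 17.62705°)/5.285625 = 1.975045
contact ratio ≈ 1.9750

1.9750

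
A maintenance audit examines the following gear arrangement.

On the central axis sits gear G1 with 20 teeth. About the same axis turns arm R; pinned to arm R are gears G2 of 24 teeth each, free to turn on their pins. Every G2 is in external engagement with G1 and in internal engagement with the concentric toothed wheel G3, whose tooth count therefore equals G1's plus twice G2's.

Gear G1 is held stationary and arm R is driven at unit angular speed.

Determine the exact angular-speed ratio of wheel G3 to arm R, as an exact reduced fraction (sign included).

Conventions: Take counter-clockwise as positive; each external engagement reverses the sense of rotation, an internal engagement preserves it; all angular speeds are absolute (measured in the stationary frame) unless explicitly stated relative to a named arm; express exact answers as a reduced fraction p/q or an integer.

topology: planetary set — G1 20T / G2 24T / G3 68T, arm = carrier (Willis)
ring teeth: 20 + 2·24 = 68
20(ω_sun−ω_arm) = −68(ω_ring−ω_arm),  ω_sun = 0, ω_arm = 1
ω_ring = 1 − (20/68)(0−1) = 22/17
ω_out/ω_in = 22/17

22/17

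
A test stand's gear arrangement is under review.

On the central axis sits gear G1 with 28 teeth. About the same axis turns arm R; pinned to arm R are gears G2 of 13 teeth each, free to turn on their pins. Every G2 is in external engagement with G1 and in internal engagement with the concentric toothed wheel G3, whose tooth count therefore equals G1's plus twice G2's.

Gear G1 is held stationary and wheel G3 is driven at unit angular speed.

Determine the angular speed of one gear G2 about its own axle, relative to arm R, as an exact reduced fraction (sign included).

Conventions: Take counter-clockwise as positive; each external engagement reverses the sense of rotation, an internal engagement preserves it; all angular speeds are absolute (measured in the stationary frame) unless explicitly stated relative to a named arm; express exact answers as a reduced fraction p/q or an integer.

756/533

class = planetary set [G3 = 28+2·13 = 54; Willis about the carrier]
ring teeth: 28 + 2·13 = 54
28(ω_sun−ω_arm) = −54(ω_ring−ω_arm),  ω_sun = 0, ω_ring = 1
28(0−ω_arm) = −54(1−ω_arm)  ⇒  82·ω_arm = 54  ⇒  ω_arm = 27/41
sun–planet mesh: 28·(0−27/41) = −13·(ω_p−ω_arm)  ⇒  ω_p−ω_arm = 756/533
exact speed ratio = 756/533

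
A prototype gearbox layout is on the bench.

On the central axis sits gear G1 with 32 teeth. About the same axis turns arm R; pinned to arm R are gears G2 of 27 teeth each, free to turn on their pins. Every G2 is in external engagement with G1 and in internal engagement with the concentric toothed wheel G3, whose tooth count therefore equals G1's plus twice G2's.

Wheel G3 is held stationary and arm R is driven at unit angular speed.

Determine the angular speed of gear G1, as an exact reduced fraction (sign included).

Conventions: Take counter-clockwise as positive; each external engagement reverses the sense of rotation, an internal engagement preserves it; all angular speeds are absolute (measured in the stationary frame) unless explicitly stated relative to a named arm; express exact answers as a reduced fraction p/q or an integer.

59/16

class = planetary set [G3 = 32+2·27 = 86; Willis about the carrier]
ring teeth: 32 + 2·27 = 86
32(ω_sun−ω_arm) = −86(ω_ring−ω_arm),  ω_ring = 0, ω_arm = 1
ω_sun = 1 − (86/32)(0−1) = 59/16
exact speed ratio = 59/16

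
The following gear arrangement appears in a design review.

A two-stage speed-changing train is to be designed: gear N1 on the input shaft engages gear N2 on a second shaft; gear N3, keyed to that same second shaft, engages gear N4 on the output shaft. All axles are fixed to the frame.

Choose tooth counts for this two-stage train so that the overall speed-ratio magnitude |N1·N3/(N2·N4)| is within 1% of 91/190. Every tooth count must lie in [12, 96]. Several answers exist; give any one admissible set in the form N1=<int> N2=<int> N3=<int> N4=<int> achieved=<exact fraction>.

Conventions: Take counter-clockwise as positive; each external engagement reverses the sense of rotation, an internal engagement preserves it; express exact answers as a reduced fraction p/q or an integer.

topology: fixed-axis compound train — 2 stages, target 91/190
target = 91/190 in lowest terms: an exact hit needs N1·N3 = k·91 and N2·N4 = k·190 for one integer k, every count in [12, 96]; additionally prefer no 1:1 stage (N1 ≠ N2, N3 ≠ N4)
k = 1: no 1:1-free in-range split of k·91 and k·190 into factor pairs; take k = 2
k = 2: N1·N3 = 182 = 13·14, N2·N4 = 380 = 19·20
achieved = 13·14/(19·20) = 91/190; |achieved − target| = 0 ≤ 91/19000 ✓

N1=13 N2=19 N3=14 N4=20 achieved=91/190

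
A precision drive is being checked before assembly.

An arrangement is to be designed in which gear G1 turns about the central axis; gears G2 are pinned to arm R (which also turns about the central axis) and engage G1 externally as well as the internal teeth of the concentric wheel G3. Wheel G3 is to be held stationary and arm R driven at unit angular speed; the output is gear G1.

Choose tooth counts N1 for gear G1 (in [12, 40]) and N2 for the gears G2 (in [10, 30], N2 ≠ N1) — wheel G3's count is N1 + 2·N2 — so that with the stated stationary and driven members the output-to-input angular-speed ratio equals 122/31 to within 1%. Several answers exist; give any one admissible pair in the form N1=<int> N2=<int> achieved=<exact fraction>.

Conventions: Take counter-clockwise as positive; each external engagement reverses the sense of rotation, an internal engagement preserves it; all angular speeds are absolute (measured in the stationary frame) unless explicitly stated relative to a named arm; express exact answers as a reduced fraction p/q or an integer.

planetary set to be sized for 122/31 (Willis relation)
Willis with ω_ring = 0: ω_sun/ω_arm = (N1+N3)/N1; set equal to 122/31  ⇒  N3/N1 = 122/31 − 1 = 91/31
N3 = N1 + 2·N2  ⇒  N2/N1 = (N3/N1 − 1)/2 = (91/31 − 1)/2 = 30/31
smallest multiple with N1 ≥ 12 and N2 ≥ 10: k = 1  ⇒  N1 = 1·31 = 31, N2 = 1·30 = 30 (N1 ≤ 40, N2 ≤ 30, N2 ≠ N1 ✓), N3 = 31 + 2·30 = 91
check: (N1+N3)/N1 with N1 = 31, N3 = 91 gives 122/31; |achieved − target| = 0 ≤ 61/1550 ✓

N1=31 N2=30 achieved=122/31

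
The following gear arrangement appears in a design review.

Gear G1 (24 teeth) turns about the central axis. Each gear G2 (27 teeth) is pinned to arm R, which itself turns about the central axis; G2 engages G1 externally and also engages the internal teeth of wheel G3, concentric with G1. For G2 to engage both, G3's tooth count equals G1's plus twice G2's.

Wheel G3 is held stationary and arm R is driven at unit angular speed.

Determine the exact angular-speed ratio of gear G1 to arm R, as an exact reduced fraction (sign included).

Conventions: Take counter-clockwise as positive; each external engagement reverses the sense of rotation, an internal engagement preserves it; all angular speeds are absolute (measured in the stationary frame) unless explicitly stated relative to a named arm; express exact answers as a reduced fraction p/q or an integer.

class = planetary set [G3 = 24+2·27 = 78; Willis about the carrier]
ring teeth: 24 + 2·27 = 78
24(ω_sun−ω_arm) = −78(ω_ring−ω_arm),  ω_ring = 0, ω_arm = 1
ω_sun = 1 − (78/24)(0−1) = 17/4
ω_out/ω_in = 17/4

17/4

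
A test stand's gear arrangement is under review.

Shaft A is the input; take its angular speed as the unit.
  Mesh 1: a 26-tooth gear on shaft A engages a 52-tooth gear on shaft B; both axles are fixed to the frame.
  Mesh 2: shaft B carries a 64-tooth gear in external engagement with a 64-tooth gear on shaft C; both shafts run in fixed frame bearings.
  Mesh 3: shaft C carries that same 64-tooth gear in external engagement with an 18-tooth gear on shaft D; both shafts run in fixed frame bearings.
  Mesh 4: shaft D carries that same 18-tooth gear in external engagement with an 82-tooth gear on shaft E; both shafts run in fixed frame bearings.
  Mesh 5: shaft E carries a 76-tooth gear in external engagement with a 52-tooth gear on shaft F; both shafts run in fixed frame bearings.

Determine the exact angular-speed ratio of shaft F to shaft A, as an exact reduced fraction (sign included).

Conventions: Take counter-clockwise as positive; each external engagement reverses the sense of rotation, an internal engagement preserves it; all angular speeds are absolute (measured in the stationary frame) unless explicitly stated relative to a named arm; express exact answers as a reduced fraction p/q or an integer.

class = fixed-axis compound train [5 meshes; 5 ratios multiply, 5 sense flips]
mesh 1 [26T→52T]: running ratio 1/2, sense −
mesh 2 [64T→64T]: running ratio 1/2, sense +
mesh 3 [64T→18T]: running ratio 16/9, sense −
mesh 4 [18T→82T]: running ratio 16/41, sense +
mesh 5 [76T→52T]: running ratio 304/533, sense −
ω_out/ω_in = -304/533

-304/533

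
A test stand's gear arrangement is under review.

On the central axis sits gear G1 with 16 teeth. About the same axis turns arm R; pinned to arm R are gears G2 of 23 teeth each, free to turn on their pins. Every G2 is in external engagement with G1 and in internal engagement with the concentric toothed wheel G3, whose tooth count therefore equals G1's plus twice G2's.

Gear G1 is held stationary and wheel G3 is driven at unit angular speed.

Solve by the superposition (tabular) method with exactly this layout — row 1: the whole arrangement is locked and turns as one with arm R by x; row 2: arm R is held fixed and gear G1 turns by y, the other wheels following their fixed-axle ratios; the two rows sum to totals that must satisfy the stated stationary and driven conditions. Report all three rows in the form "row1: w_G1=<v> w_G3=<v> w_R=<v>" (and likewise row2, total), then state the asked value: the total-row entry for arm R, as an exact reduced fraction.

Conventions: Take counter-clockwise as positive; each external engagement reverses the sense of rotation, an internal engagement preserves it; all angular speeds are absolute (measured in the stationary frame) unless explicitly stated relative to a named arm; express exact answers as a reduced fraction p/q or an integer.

row1: w_G1=31/39 w_G3=31/39 w_R=31/39
row2: w_G1=-31/39 w_G3=8/39 w_R=0
total: w_G1=0 w_G3=1 w_R=31/39
asked value: 31/39

class = planetary set [G3 = 16+2·23 = 62; Willis about the carrier]
row 1: whole set turns with the arm by x
row 2 (arm held, sun turns y): ω_ring = −(16/62)·y, ω_arm = 0
boundary: total ω_sun = x + y = 0 and total ω_ring = x − (16/62)·y = 1  ⇒  y = -31/39, x = 31/39
row 2 ring = −(16/62)·(-31/39) = 8/39
totals (row 1 + row 2): sun 31/39 + (-31/39) = 0, ring 31/39 + 8/39 = 1, arm 31/39 + 0 = 31/39
asked cell (total, arm) = 31/39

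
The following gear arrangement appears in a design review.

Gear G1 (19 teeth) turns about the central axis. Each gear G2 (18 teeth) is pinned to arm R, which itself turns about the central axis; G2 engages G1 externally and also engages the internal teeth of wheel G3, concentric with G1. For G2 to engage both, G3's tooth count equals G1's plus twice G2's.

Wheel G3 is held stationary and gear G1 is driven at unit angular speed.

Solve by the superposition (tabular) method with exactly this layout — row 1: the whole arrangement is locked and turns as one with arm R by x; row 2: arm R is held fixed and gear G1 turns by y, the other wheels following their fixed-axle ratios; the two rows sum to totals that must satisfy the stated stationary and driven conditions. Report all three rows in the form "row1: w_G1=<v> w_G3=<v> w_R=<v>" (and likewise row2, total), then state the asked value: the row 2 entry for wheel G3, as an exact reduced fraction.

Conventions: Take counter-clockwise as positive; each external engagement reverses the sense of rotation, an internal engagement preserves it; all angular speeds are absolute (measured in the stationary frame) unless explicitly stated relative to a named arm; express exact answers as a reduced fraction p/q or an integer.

row1: w_G1=19/74 w_G3=19/74 w_R=19/74
row2: w_G1=55/74 w_G3=-19/74 w_R=0
total: w_G1=1 w_G3=0 w_R=19/74
asked value: -19/74

topology: planetary set — G1 19T / G2 18T / G3 55T, arm = carrier (Willis)
row 1: whole set turns with the arm by x
superposition row 2 [arm held]: sun y, ring −(19/55)·y, arm 0
boundary: total ω_ring = x − (19/55)·y = 0 and total ω_sun = x + y = 1  ⇒  y = 55/74, x = 19/74
row 2 ring = −(19/55)·55/74 = -19/74
totals (row 1 + row 2): sun 19/74 + 55/74 = 1, ring 19/74 + (-19/74) = 0, arm 19/74 + 0 = 19/74
asked cell (row2, ring) = -19/74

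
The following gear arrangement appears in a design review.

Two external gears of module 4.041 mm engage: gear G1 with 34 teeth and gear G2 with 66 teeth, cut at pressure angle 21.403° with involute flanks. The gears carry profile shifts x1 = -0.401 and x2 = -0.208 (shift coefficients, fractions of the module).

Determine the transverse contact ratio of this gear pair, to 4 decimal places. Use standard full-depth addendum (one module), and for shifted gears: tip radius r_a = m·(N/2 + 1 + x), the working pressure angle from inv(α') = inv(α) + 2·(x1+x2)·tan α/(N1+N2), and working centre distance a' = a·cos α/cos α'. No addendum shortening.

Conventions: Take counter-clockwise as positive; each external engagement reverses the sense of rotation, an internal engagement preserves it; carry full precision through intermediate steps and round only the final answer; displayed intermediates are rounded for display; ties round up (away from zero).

topology: single-mesh involute geometry — m = 4.041, 34T/66T pair
base radii: r_b1 = 63.959429, r_b2 = 124.156538
tip radii: r_a1 = 71.117559, r_a2 = 136.553472
inv(α') = inv(21.403°) + 2·(-0.401-0.208)·tan α/(34+66) = 0.01362927  ⇒  α' = 19.43116°
a' = a·cos α / cos α' = 202.0500·cos 21.403°/cos 19.43116° = 199.477849
action lengths: √(r_a1²−r_b1²) = 31.094994, √(r_a2²−r_b2²) = 56.850723
base pitch p_b = π·m·cos α = 11.819675
CR = (31.094994 + 56.850723 − 199.477849·sin 19.43116°)/11.819675 = 1.826160
contact ratio ≈ 1.8262

1.8262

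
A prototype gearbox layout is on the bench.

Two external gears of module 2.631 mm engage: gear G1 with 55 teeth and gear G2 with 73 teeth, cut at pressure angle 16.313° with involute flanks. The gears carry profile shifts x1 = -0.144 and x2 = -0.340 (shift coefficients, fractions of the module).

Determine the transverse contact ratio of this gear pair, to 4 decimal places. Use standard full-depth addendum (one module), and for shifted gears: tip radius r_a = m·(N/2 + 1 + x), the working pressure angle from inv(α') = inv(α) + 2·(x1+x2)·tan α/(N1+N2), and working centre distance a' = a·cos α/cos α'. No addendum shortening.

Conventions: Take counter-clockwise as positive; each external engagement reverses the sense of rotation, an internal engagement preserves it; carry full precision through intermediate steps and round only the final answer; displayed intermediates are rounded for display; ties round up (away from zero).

recognized (one external pair, fixed centres): single-mesh tooth geometry, m = 2.631, N1 = 55, N2 = 73
base radii: r_b1 = 69.439703, r_b2 = 92.165424
tip radii: r_a1 = 74.604636, r_a2 = 97.767960
inv(α') = inv(16.313°) + 2·(-0.144-0.340)·tan α/(55+73) = 0.00573792  ⇒  α' = 14.66347°
a' = a·cos α / cos α' = 168.3840·cos 16.313°/cos 14.66347° = 167.045922
action lengths: √(r_a1²−r_b1²) = 27.275985, √(r_a2²−r_b2²) = 32.620677
base pitch p_b = π·m·cos α = 7.932773
CR = (27.275985 + 32.620677 − 167.045922·sin 14.66347°)/7.932773 = 2.219963
contact ratio ≈ 2.2200

2.2200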